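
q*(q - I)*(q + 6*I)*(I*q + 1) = I*q^4 - 4*q^3 + 11*I*q^2 + 6*q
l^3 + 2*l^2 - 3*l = l*(l - 1)*(l + 3)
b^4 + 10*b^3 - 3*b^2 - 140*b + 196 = (b - 2)^2*(b + 7)^2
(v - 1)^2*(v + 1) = v^3 - v^2 - v + 1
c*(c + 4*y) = c^2 + 4*c*y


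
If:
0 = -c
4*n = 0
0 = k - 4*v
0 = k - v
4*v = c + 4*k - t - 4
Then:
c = 0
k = 0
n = 0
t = -4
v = 0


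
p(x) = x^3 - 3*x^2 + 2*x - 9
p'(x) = 3*x^2 - 6*x + 2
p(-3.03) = -70.42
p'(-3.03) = 47.72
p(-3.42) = -90.93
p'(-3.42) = 57.61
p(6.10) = 118.55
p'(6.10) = 77.03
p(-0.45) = -10.60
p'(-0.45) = 5.31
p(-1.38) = -20.10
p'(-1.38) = 15.99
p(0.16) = -8.75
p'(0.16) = 1.12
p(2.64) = -6.23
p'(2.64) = 7.07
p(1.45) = -9.36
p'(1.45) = -0.39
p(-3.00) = -69.00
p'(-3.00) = 47.00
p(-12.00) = -2193.00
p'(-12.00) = 506.00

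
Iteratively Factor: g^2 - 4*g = (g)*(g - 4)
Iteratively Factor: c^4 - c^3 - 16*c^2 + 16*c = (c - 1)*(c^3 - 16*c) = c*(c - 1)*(c^2 - 16) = c*(c - 1)*(c + 4)*(c - 4)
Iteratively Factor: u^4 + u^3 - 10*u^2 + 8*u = (u - 2)*(u^3 + 3*u^2 - 4*u) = (u - 2)*(u - 1)*(u^2 + 4*u) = (u - 2)*(u - 1)*(u + 4)*(u)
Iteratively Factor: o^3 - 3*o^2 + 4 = (o - 2)*(o^2 - o - 2) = (o - 2)^2*(o + 1)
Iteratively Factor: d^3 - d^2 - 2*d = (d)*(d^2 - d - 2) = d*(d - 2)*(d + 1)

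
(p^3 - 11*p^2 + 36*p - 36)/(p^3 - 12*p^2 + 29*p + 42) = (p^2 - 5*p + 6)/(p^2 - 6*p - 7)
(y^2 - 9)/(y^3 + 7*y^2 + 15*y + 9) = (y - 3)/(y^2 + 4*y + 3)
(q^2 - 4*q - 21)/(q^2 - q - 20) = (-q^2 + 4*q + 21)/(-q^2 + q + 20)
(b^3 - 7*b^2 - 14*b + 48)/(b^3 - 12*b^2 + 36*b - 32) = (b + 3)/(b - 2)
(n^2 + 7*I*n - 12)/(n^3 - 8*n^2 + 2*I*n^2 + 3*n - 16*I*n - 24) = (n + 4*I)/(n^2 - n*(8 + I) + 8*I)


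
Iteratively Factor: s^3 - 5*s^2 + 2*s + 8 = (s - 2)*(s^2 - 3*s - 4) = (s - 2)*(s + 1)*(s - 4)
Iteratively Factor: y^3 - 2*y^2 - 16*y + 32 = (y - 2)*(y^2 - 16) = (y - 4)*(y - 2)*(y + 4)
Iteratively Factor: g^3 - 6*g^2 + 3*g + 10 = (g - 2)*(g^2 - 4*g - 5) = (g - 2)*(g + 1)*(g - 5)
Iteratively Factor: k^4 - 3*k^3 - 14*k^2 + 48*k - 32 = (k - 1)*(k^3 - 2*k^2 - 16*k + 32) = (k - 2)*(k - 1)*(k^2 - 16) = (k - 4)*(k - 2)*(k - 1)*(k + 4)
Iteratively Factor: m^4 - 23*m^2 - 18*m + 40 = (m + 2)*(m^3 - 2*m^2 - 19*m + 20) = (m - 1)*(m + 2)*(m^2 - m - 20) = (m - 5)*(m - 1)*(m + 2)*(m + 4)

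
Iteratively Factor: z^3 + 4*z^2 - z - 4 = (z + 1)*(z^2 + 3*z - 4) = (z - 1)*(z + 1)*(z + 4)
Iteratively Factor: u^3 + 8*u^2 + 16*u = (u + 4)*(u^2 + 4*u) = (u + 4)^2*(u)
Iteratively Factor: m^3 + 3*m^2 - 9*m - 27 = (m + 3)*(m^2 - 9) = (m + 3)^2*(m - 3)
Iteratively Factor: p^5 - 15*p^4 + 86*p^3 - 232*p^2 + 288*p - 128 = (p - 4)*(p^4 - 11*p^3 + 42*p^2 - 64*p + 32) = (p - 4)^2*(p^3 - 7*p^2 + 14*p - 8) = (p - 4)^3*(p^2 - 3*p + 2) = (p - 4)^3*(p - 2)*(p - 1)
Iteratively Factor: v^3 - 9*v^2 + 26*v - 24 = (v - 2)*(v^2 - 7*v + 12) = (v - 3)*(v - 2)*(v - 4)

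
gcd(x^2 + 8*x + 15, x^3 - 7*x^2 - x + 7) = 1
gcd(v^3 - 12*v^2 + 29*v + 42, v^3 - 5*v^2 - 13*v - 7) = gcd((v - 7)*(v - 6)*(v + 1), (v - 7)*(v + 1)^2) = v^2 - 6*v - 7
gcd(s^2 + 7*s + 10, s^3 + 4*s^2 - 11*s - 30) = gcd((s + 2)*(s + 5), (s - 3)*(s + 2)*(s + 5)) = s^2 + 7*s + 10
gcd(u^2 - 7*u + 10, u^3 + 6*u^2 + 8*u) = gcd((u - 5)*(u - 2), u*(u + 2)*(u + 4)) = 1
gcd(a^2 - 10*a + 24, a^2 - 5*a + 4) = a - 4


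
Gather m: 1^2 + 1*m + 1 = m + 2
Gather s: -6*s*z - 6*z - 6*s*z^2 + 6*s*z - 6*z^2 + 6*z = -6*s*z^2 - 6*z^2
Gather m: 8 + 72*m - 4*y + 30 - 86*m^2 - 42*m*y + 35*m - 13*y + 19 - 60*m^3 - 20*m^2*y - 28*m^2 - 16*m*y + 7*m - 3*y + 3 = -60*m^3 + m^2*(-20*y - 114) + m*(114 - 58*y) - 20*y + 60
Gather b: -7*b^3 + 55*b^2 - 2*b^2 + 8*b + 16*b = -7*b^3 + 53*b^2 + 24*b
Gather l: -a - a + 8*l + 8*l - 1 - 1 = -2*a + 16*l - 2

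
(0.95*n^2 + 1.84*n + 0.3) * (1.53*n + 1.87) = 1.4535*n^3 + 4.5917*n^2 + 3.8998*n + 0.561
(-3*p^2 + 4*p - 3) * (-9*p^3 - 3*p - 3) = 27*p^5 - 36*p^4 + 36*p^3 - 3*p^2 - 3*p + 9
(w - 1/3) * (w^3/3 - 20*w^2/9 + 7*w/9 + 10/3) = w^4/3 - 7*w^3/3 + 41*w^2/27 + 83*w/27 - 10/9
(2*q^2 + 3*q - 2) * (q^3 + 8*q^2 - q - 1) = 2*q^5 + 19*q^4 + 20*q^3 - 21*q^2 - q + 2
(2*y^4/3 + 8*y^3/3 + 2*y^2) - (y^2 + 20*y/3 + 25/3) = 2*y^4/3 + 8*y^3/3 + y^2 - 20*y/3 - 25/3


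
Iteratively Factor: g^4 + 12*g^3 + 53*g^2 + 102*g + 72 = (g + 2)*(g^3 + 10*g^2 + 33*g + 36) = (g + 2)*(g + 3)*(g^2 + 7*g + 12) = (g + 2)*(g + 3)^2*(g + 4)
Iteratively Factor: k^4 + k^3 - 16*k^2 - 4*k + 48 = (k - 3)*(k^3 + 4*k^2 - 4*k - 16) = (k - 3)*(k + 4)*(k^2 - 4) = (k - 3)*(k + 2)*(k + 4)*(k - 2)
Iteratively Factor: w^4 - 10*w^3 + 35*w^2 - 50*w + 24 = (w - 1)*(w^3 - 9*w^2 + 26*w - 24) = (w - 2)*(w - 1)*(w^2 - 7*w + 12) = (w - 3)*(w - 2)*(w - 1)*(w - 4)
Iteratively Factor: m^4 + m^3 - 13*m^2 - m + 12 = (m - 3)*(m^3 + 4*m^2 - m - 4) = (m - 3)*(m + 4)*(m^2 - 1) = (m - 3)*(m - 1)*(m + 4)*(m + 1)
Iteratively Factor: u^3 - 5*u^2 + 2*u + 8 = (u - 4)*(u^2 - u - 2) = (u - 4)*(u - 2)*(u + 1)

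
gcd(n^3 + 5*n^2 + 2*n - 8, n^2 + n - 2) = n^2 + n - 2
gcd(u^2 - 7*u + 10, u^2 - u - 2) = u - 2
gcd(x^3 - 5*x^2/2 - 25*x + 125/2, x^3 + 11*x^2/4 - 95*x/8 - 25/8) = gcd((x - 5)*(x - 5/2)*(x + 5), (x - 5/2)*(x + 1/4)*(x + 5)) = x^2 + 5*x/2 - 25/2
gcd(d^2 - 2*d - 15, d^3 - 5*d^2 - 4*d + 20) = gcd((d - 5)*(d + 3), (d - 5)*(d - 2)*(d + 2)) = d - 5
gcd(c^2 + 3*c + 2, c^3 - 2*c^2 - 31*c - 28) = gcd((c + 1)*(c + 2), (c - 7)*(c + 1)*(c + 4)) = c + 1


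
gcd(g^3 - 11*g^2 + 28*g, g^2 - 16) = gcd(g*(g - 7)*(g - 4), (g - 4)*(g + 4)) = g - 4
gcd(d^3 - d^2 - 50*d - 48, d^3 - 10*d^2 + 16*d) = d - 8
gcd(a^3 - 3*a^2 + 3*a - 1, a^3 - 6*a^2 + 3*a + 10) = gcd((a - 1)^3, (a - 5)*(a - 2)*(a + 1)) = 1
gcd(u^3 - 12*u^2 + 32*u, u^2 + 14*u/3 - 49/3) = 1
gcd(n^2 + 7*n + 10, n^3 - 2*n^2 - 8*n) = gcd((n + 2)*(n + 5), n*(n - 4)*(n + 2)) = n + 2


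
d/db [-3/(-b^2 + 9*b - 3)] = 3*(9 - 2*b)/(b^2 - 9*b + 3)^2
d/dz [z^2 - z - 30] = 2*z - 1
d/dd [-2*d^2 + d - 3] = 1 - 4*d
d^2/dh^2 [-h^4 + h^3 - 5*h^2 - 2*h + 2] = -12*h^2 + 6*h - 10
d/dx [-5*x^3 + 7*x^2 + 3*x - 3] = -15*x^2 + 14*x + 3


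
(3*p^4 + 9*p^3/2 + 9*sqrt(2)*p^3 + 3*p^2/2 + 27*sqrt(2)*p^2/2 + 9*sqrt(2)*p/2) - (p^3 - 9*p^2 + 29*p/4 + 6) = 3*p^4 + 7*p^3/2 + 9*sqrt(2)*p^3 + 21*p^2/2 + 27*sqrt(2)*p^2/2 - 29*p/4 + 9*sqrt(2)*p/2 - 6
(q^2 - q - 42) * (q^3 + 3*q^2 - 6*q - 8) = q^5 + 2*q^4 - 51*q^3 - 128*q^2 + 260*q + 336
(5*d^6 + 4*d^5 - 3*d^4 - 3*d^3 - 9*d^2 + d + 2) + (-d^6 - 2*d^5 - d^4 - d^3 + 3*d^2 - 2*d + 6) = 4*d^6 + 2*d^5 - 4*d^4 - 4*d^3 - 6*d^2 - d + 8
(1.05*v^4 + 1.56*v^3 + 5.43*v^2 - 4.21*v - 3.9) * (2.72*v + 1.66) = 2.856*v^5 + 5.9862*v^4 + 17.3592*v^3 - 2.4374*v^2 - 17.5966*v - 6.474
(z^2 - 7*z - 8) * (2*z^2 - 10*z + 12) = 2*z^4 - 24*z^3 + 66*z^2 - 4*z - 96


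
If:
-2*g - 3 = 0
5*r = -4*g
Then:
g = -3/2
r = 6/5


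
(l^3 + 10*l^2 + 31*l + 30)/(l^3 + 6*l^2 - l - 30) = (l + 2)/(l - 2)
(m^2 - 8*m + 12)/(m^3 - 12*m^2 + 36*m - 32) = (m - 6)/(m^2 - 10*m + 16)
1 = 1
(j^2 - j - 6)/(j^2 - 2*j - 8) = (j - 3)/(j - 4)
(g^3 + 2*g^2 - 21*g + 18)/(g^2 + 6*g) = g - 4 + 3/g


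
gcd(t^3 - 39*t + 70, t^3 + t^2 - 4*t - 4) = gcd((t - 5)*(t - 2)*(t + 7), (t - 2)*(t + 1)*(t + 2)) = t - 2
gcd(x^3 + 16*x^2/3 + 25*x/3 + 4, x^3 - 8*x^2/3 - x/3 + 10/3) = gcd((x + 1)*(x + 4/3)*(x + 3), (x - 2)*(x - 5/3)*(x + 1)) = x + 1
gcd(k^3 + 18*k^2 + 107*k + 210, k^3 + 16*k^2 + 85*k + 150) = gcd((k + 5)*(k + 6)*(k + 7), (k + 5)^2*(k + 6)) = k^2 + 11*k + 30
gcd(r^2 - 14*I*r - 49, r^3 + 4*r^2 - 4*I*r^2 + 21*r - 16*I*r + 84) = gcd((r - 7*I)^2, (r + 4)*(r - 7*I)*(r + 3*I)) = r - 7*I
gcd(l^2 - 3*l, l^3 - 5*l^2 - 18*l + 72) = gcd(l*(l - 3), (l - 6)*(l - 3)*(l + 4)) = l - 3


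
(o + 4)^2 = o^2 + 8*o + 16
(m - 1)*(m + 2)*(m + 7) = m^3 + 8*m^2 + 5*m - 14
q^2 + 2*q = q*(q + 2)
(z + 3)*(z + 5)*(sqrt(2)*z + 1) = sqrt(2)*z^3 + z^2 + 8*sqrt(2)*z^2 + 8*z + 15*sqrt(2)*z + 15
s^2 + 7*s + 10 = (s + 2)*(s + 5)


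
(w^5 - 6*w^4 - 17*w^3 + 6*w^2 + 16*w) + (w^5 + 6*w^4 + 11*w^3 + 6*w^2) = 2*w^5 - 6*w^3 + 12*w^2 + 16*w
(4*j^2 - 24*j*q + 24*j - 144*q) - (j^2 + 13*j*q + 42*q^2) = 3*j^2 - 37*j*q + 24*j - 42*q^2 - 144*q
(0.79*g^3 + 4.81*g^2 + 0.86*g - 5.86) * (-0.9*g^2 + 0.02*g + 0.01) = -0.711*g^5 - 4.3132*g^4 - 0.6699*g^3 + 5.3393*g^2 - 0.1086*g - 0.0586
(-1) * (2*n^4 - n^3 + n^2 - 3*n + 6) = -2*n^4 + n^3 - n^2 + 3*n - 6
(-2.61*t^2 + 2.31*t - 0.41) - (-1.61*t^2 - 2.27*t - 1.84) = -1.0*t^2 + 4.58*t + 1.43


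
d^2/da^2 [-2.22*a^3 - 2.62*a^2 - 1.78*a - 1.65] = -13.32*a - 5.24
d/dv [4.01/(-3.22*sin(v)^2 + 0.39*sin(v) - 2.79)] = (25.8244*sin(v) - 1.5639)*cos(v)/(3.22*sin(v)^2 - 0.39*sin(v) + 2.79)^2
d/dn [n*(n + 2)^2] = (n + 2)*(3*n + 2)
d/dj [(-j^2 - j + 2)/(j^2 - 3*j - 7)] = (4*j^2 + 10*j + 13)/(j^4 - 6*j^3 - 5*j^2 + 42*j + 49)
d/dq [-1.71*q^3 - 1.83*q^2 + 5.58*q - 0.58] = -5.13*q^2 - 3.66*q + 5.58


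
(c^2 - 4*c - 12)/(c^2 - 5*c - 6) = (c + 2)/(c + 1)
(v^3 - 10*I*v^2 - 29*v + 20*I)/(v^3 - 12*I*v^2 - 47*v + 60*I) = (v - I)/(v - 3*I)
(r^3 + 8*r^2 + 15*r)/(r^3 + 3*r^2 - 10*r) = (r + 3)/(r - 2)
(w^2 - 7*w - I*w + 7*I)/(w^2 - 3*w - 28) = (w - I)/(w + 4)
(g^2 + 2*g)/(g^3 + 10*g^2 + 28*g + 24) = g/(g^2 + 8*g + 12)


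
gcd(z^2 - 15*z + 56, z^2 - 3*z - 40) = z - 8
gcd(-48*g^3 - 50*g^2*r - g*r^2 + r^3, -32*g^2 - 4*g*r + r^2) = -8*g + r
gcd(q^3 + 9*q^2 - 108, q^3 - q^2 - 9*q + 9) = q - 3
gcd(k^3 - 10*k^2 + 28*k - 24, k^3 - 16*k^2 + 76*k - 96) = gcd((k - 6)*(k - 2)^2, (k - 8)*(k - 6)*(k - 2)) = k^2 - 8*k + 12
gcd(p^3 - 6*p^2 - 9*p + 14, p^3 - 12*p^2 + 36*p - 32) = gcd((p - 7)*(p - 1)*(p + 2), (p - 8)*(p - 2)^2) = 1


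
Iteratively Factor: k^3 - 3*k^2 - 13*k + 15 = (k - 5)*(k^2 + 2*k - 3) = (k - 5)*(k + 3)*(k - 1)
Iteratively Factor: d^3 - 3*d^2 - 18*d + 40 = (d - 2)*(d^2 - d - 20) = (d - 2)*(d + 4)*(d - 5)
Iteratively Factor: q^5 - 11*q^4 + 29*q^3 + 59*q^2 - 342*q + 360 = (q - 2)*(q^4 - 9*q^3 + 11*q^2 + 81*q - 180) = (q - 5)*(q - 2)*(q^3 - 4*q^2 - 9*q + 36) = (q - 5)*(q - 2)*(q + 3)*(q^2 - 7*q + 12) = (q - 5)*(q - 3)*(q - 2)*(q + 3)*(q - 4)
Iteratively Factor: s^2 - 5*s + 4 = (s - 1)*(s - 4)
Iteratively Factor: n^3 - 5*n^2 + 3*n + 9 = (n - 3)*(n^2 - 2*n - 3) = (n - 3)*(n + 1)*(n - 3)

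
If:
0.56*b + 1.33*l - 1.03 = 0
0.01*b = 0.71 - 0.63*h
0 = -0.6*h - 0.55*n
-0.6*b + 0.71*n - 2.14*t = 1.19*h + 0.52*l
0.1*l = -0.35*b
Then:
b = -0.25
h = 1.13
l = 0.88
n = -1.23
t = -1.18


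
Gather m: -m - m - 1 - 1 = -2*m - 2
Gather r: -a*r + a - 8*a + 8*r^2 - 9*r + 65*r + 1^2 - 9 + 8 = -7*a + 8*r^2 + r*(56 - a)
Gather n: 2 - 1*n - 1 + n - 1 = 0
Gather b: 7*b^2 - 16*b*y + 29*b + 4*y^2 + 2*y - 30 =7*b^2 + b*(29 - 16*y) + 4*y^2 + 2*y - 30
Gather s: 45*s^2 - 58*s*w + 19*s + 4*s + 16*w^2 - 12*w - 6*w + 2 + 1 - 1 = 45*s^2 + s*(23 - 58*w) + 16*w^2 - 18*w + 2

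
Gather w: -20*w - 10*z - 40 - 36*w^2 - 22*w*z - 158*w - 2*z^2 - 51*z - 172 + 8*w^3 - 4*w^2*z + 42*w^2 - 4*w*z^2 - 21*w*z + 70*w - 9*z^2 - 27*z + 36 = 8*w^3 + w^2*(6 - 4*z) + w*(-4*z^2 - 43*z - 108) - 11*z^2 - 88*z - 176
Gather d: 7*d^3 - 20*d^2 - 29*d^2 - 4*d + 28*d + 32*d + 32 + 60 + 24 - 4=7*d^3 - 49*d^2 + 56*d + 112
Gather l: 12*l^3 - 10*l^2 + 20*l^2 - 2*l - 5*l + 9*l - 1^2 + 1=12*l^3 + 10*l^2 + 2*l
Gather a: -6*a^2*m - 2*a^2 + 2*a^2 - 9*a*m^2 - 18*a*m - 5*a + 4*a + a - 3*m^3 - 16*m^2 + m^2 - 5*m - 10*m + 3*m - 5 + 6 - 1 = -6*a^2*m + a*(-9*m^2 - 18*m) - 3*m^3 - 15*m^2 - 12*m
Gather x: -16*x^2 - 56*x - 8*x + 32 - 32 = -16*x^2 - 64*x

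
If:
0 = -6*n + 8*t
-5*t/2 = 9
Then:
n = -24/5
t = -18/5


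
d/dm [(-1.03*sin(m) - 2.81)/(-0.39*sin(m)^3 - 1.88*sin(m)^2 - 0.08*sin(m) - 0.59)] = (-0.8034*sin(m)^3 - 5.2241*sin(m)^2 - 10.5656*sin(m) + 0.3829)*cos(m)/(0.1521*sin(m)^6 + 1.4664*sin(m)^5 + 3.5968*sin(m)^4 + 0.761*sin(m)^3 + 2.2248*sin(m)^2 + 0.0944*sin(m) + 0.3481)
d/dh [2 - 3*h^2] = -6*h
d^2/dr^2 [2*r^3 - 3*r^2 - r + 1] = 12*r - 6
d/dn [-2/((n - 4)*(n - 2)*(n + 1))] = 2*(3*n^2 - 10*n + 2)/(n^6 - 10*n^5 + 29*n^4 - 4*n^3 - 76*n^2 + 32*n + 64)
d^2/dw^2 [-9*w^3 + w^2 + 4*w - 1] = 2 - 54*w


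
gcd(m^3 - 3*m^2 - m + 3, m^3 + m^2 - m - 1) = m^2 - 1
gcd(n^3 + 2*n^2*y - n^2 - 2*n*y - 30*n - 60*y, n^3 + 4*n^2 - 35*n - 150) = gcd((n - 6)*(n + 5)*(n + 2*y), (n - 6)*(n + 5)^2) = n^2 - n - 30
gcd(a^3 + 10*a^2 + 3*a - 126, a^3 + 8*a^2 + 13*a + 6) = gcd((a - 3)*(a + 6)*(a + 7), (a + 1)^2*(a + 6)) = a + 6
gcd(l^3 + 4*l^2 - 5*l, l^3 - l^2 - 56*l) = l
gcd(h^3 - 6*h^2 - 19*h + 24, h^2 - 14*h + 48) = h - 8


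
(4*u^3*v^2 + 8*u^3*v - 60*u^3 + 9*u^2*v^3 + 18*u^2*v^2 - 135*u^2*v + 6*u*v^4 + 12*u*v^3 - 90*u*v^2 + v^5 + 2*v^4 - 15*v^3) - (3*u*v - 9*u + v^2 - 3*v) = 4*u^3*v^2 + 8*u^3*v - 60*u^3 + 9*u^2*v^3 + 18*u^2*v^2 - 135*u^2*v + 6*u*v^4 + 12*u*v^3 - 90*u*v^2 - 3*u*v + 9*u + v^5 + 2*v^4 - 15*v^3 - v^2 + 3*v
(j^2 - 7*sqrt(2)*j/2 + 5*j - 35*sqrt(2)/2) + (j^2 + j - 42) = 2*j^2 - 7*sqrt(2)*j/2 + 6*j - 42 - 35*sqrt(2)/2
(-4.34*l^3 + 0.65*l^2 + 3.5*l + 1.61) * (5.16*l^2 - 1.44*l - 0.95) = -22.3944*l^5 + 9.6036*l^4 + 21.247*l^3 + 2.6501*l^2 - 5.6434*l - 1.5295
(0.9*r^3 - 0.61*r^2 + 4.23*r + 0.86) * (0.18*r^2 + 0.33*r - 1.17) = 0.162*r^5 + 0.1872*r^4 - 0.4929*r^3 + 2.2644*r^2 - 4.6653*r - 1.0062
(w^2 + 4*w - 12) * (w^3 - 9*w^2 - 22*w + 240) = w^5 - 5*w^4 - 70*w^3 + 260*w^2 + 1224*w - 2880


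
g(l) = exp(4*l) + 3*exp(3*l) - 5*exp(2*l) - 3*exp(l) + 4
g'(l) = 4*exp(4*l) + 9*exp(3*l) - 10*exp(2*l) - 3*exp(l)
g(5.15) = 899259966.80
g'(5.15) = 3581958209.94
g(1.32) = 276.45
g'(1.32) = 1106.23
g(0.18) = 0.44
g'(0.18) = 5.74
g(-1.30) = 2.88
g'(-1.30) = -1.36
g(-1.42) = 3.03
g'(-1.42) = -1.17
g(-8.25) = 4.00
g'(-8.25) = -0.00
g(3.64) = 2263813.43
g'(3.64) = 8904278.03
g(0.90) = 47.61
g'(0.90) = 212.44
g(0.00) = 0.00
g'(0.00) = 0.00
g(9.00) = 4312827363512849.68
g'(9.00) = 17249713966002196.47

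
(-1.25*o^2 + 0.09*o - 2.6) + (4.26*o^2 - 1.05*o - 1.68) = 3.01*o^2 - 0.96*o - 4.28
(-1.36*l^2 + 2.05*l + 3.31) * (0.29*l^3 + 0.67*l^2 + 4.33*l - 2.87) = -0.3944*l^5 - 0.3167*l^4 - 3.5554*l^3 + 14.9974*l^2 + 8.4488*l - 9.4997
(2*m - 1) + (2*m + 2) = 4*m + 1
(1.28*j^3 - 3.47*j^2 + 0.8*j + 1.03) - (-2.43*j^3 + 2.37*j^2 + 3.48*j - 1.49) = 3.71*j^3 - 5.84*j^2 - 2.68*j + 2.52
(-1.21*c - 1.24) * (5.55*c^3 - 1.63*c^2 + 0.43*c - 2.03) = -6.7155*c^4 - 4.9097*c^3 + 1.5009*c^2 + 1.9231*c + 2.5172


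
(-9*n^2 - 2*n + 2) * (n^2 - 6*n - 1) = -9*n^4 + 52*n^3 + 23*n^2 - 10*n - 2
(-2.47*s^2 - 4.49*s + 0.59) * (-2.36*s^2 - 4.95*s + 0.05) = 5.8292*s^4 + 22.8229*s^3 + 20.7096*s^2 - 3.145*s + 0.0295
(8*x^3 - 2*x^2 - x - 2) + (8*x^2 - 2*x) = 8*x^3 + 6*x^2 - 3*x - 2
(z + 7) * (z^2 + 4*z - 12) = z^3 + 11*z^2 + 16*z - 84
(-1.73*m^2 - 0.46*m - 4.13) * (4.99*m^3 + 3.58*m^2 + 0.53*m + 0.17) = -8.6327*m^5 - 8.4888*m^4 - 23.1724*m^3 - 15.3233*m^2 - 2.2671*m - 0.7021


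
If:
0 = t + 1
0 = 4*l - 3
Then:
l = 3/4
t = -1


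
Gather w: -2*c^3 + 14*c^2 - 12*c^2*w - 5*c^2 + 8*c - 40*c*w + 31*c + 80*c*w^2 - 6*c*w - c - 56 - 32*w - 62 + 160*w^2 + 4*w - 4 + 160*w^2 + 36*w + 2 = -2*c^3 + 9*c^2 + 38*c + w^2*(80*c + 320) + w*(-12*c^2 - 46*c + 8) - 120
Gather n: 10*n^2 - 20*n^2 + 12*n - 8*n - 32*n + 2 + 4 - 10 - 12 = -10*n^2 - 28*n - 16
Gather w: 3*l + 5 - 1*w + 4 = 3*l - w + 9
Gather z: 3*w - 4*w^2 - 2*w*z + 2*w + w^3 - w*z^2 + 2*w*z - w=w^3 - 4*w^2 - w*z^2 + 4*w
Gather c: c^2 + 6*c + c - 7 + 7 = c^2 + 7*c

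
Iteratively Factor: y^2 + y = (y + 1)*(y)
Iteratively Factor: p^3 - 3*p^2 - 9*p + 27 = (p - 3)*(p^2 - 9) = (p - 3)^2*(p + 3)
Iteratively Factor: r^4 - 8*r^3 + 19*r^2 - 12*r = (r)*(r^3 - 8*r^2 + 19*r - 12) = r*(r - 3)*(r^2 - 5*r + 4) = r*(r - 4)*(r - 3)*(r - 1)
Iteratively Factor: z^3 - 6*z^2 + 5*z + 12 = (z - 3)*(z^2 - 3*z - 4) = (z - 4)*(z - 3)*(z + 1)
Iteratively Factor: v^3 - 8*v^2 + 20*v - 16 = (v - 2)*(v^2 - 6*v + 8) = (v - 4)*(v - 2)*(v - 2)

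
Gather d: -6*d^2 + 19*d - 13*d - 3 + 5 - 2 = -6*d^2 + 6*d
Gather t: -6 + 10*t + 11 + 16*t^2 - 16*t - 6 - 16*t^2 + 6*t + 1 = 0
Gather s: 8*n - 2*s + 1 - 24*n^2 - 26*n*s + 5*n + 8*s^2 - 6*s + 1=-24*n^2 + 13*n + 8*s^2 + s*(-26*n - 8) + 2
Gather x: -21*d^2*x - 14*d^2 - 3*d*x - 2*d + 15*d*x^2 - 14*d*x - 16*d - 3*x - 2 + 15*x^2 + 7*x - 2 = -14*d^2 - 18*d + x^2*(15*d + 15) + x*(-21*d^2 - 17*d + 4) - 4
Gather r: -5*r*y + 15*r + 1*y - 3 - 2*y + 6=r*(15 - 5*y) - y + 3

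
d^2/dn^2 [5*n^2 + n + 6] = 10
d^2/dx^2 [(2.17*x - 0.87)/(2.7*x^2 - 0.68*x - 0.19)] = ((7.6492 - 35.154*x)*(-2.7*x^2 + 0.68*x + 0.19) - (2.17*x - 0.87)*(5.4*x - 0.68)*(10.8*x - 1.36))/(-2.7*x^2 + 0.68*x + 0.19)^3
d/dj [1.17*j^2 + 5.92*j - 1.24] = 2.34*j + 5.92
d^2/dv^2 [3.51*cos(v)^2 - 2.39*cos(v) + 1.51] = 2.39*cos(v) - 7.02*cos(2*v)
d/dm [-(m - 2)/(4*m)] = -1/(2*m^2)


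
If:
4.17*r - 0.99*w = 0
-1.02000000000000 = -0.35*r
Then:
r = 2.91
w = 12.28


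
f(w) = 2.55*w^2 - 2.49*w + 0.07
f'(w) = 5.1*w - 2.49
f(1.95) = 4.91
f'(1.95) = 7.46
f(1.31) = 1.18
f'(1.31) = 4.19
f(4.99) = 51.14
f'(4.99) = 22.96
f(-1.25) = 7.17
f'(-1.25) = -8.86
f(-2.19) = 17.75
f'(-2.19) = -13.66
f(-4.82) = 71.31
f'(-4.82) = -27.07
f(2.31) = 7.93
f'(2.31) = 9.29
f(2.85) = 13.69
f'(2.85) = 12.04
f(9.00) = 184.21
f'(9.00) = 43.41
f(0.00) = 0.07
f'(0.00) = -2.49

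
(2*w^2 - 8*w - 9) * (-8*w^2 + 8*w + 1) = -16*w^4 + 80*w^3 + 10*w^2 - 80*w - 9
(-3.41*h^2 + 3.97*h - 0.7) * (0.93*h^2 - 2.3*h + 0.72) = -3.1713*h^4 + 11.5351*h^3 - 12.2372*h^2 + 4.4684*h - 0.504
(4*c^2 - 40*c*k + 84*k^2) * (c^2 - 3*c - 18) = 4*c^4 - 40*c^3*k - 12*c^3 + 84*c^2*k^2 + 120*c^2*k - 72*c^2 - 252*c*k^2 + 720*c*k - 1512*k^2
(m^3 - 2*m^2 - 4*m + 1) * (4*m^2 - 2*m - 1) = 4*m^5 - 10*m^4 - 13*m^3 + 14*m^2 + 2*m - 1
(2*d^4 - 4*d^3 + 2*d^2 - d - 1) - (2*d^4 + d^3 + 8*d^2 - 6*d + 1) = -5*d^3 - 6*d^2 + 5*d - 2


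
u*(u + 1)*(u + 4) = u^3 + 5*u^2 + 4*u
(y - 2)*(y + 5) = y^2 + 3*y - 10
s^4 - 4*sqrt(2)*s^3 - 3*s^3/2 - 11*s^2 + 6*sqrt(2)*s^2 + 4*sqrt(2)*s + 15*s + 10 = (s - 2)*(s + 1/2)*(s - 5*sqrt(2))*(s + sqrt(2))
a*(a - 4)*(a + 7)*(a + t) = a^4 + a^3*t + 3*a^3 + 3*a^2*t - 28*a^2 - 28*a*t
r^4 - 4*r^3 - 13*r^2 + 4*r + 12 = (r - 6)*(r - 1)*(r + 1)*(r + 2)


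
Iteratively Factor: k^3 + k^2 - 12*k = (k + 4)*(k^2 - 3*k) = (k - 3)*(k + 4)*(k)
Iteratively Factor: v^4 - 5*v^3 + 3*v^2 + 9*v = (v + 1)*(v^3 - 6*v^2 + 9*v) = (v - 3)*(v + 1)*(v^2 - 3*v) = (v - 3)^2*(v + 1)*(v)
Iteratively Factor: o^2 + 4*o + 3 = (o + 1)*(o + 3)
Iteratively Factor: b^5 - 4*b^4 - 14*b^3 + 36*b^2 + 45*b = (b + 3)*(b^4 - 7*b^3 + 7*b^2 + 15*b) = b*(b + 3)*(b^3 - 7*b^2 + 7*b + 15) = b*(b - 5)*(b + 3)*(b^2 - 2*b - 3) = b*(b - 5)*(b - 3)*(b + 3)*(b + 1)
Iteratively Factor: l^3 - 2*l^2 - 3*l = (l - 3)*(l^2 + l) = (l - 3)*(l + 1)*(l)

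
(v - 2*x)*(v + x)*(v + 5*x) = v^3 + 4*v^2*x - 7*v*x^2 - 10*x^3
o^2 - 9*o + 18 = (o - 6)*(o - 3)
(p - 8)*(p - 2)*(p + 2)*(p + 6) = p^4 - 2*p^3 - 52*p^2 + 8*p + 192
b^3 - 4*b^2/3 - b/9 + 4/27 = (b - 4/3)*(b - 1/3)*(b + 1/3)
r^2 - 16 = (r - 4)*(r + 4)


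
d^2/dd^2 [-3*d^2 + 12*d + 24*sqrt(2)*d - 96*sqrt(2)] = -6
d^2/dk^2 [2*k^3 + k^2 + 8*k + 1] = 12*k + 2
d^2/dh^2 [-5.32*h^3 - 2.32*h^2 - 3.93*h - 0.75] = -31.92*h - 4.64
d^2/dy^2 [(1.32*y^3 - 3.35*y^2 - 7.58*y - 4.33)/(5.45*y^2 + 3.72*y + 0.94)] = (-1.13686837721616e-13*y^5 - 1.13686837721616e-13*y^4 - 291.445444*y^3 - 641.003994*y^2 - 286.726368*y - 28.383996)/(161.878625*y^6 + 331.4799*y^5 + 310.01889*y^4 + 165.824208*y^3 + 53.471148*y^2 + 9.860976*y + 0.830584)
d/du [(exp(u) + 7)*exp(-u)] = -7*exp(-u)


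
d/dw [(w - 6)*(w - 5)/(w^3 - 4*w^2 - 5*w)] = (-w^2 + 12*w + 6)/(w^2*(w^2 + 2*w + 1))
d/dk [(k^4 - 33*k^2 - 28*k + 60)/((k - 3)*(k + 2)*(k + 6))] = (k^4 + 6*k^3 - 31*k^2 + 12*k + 432)/(k^4 + 6*k^3 - 27*k^2 - 108*k + 324)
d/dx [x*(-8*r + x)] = -8*r + 2*x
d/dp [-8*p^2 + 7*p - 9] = 7 - 16*p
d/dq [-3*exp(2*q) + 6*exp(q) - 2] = 6*(1 - exp(q))*exp(q)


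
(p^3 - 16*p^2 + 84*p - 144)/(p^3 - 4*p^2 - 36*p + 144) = (p - 6)/(p + 6)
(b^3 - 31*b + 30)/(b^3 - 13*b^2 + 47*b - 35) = (b + 6)/(b - 7)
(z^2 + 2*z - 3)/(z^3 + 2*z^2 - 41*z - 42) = (z^2 + 2*z - 3)/(z^3 + 2*z^2 - 41*z - 42)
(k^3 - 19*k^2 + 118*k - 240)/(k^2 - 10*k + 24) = (k^2 - 13*k + 40)/(k - 4)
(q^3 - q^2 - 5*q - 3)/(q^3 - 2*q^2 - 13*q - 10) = (q^2 - 2*q - 3)/(q^2 - 3*q - 10)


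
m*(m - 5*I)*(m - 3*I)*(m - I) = m^4 - 9*I*m^3 - 23*m^2 + 15*I*m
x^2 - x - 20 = (x - 5)*(x + 4)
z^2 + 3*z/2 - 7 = (z - 2)*(z + 7/2)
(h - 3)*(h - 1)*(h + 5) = h^3 + h^2 - 17*h + 15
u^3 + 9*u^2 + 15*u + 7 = (u + 1)^2*(u + 7)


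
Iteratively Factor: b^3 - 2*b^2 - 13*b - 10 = (b - 5)*(b^2 + 3*b + 2) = (b - 5)*(b + 2)*(b + 1)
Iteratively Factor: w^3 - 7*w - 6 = (w + 1)*(w^2 - w - 6) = (w + 1)*(w + 2)*(w - 3)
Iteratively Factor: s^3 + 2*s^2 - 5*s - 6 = (s - 2)*(s^2 + 4*s + 3) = (s - 2)*(s + 3)*(s + 1)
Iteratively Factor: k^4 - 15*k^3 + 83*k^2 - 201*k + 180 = (k - 4)*(k^3 - 11*k^2 + 39*k - 45) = (k - 4)*(k - 3)*(k^2 - 8*k + 15) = (k - 4)*(k - 3)^2*(k - 5)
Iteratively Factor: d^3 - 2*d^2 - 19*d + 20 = (d - 1)*(d^2 - d - 20) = (d - 1)*(d + 4)*(d - 5)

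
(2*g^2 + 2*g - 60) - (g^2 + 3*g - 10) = g^2 - g - 50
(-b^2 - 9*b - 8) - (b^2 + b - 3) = -2*b^2 - 10*b - 5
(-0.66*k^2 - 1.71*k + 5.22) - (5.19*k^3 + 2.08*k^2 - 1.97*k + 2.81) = -5.19*k^3 - 2.74*k^2 + 0.26*k + 2.41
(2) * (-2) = -4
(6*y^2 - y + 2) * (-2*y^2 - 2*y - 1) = -12*y^4 - 10*y^3 - 8*y^2 - 3*y - 2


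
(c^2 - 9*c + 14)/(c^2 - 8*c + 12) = (c - 7)/(c - 6)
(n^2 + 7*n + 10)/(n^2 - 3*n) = (n^2 + 7*n + 10)/(n*(n - 3))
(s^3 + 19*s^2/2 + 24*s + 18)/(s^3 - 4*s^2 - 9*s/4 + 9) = 2*(s^2 + 8*s + 12)/(2*s^2 - 11*s + 12)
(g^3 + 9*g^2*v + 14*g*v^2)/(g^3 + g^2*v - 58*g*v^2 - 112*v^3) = g/(g - 8*v)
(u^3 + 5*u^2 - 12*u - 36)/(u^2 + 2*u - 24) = (u^2 - u - 6)/(u - 4)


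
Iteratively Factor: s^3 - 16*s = (s + 4)*(s^2 - 4*s) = s*(s + 4)*(s - 4)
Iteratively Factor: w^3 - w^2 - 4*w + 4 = (w + 2)*(w^2 - 3*w + 2) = (w - 2)*(w + 2)*(w - 1)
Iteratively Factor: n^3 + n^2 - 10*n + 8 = (n + 4)*(n^2 - 3*n + 2) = (n - 2)*(n + 4)*(n - 1)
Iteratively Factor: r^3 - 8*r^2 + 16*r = (r)*(r^2 - 8*r + 16) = r*(r - 4)*(r - 4)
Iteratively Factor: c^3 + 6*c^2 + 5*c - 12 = (c + 4)*(c^2 + 2*c - 3) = (c + 3)*(c + 4)*(c - 1)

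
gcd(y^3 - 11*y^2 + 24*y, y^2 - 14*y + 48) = y - 8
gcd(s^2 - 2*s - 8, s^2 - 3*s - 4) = s - 4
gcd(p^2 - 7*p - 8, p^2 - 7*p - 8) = p^2 - 7*p - 8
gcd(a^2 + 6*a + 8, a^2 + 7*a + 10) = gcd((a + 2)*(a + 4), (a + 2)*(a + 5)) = a + 2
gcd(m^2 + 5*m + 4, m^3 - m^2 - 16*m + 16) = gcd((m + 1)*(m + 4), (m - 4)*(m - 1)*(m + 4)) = m + 4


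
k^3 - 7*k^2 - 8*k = k*(k - 8)*(k + 1)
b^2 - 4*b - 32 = (b - 8)*(b + 4)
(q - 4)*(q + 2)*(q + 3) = q^3 + q^2 - 14*q - 24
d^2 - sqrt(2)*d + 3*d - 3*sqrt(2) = (d + 3)*(d - sqrt(2))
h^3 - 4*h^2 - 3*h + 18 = (h - 3)^2*(h + 2)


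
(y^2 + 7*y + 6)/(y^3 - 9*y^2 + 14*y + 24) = (y + 6)/(y^2 - 10*y + 24)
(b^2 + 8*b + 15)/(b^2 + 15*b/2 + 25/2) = 2*(b + 3)/(2*b + 5)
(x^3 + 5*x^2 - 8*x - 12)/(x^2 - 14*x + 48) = (x^3 + 5*x^2 - 8*x - 12)/(x^2 - 14*x + 48)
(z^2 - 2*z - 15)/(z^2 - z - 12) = (z - 5)/(z - 4)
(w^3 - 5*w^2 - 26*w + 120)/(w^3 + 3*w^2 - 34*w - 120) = (w - 4)/(w + 4)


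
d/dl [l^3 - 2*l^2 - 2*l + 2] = 3*l^2 - 4*l - 2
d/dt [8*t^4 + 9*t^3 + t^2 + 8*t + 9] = 32*t^3 + 27*t^2 + 2*t + 8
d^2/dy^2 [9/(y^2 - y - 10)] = 18*(y^2 - y - (2*y - 1)^2 - 10)/(-y^2 + y + 10)^3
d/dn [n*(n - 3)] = 2*n - 3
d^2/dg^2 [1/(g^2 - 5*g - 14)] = 2*(g^2 - 5*g - (2*g - 5)^2 - 14)/(-g^2 + 5*g + 14)^3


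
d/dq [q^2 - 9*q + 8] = 2*q - 9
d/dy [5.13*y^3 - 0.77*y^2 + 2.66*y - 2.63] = 15.39*y^2 - 1.54*y + 2.66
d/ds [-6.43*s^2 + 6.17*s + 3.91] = 6.17 - 12.86*s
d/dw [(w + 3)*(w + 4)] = 2*w + 7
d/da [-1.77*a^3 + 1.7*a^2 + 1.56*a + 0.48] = -5.31*a^2 + 3.4*a + 1.56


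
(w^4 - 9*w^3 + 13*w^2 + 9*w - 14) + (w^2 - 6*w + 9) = w^4 - 9*w^3 + 14*w^2 + 3*w - 5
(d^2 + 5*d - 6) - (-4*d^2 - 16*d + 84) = 5*d^2 + 21*d - 90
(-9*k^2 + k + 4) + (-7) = -9*k^2 + k - 3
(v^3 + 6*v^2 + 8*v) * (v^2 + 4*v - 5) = v^5 + 10*v^4 + 27*v^3 + 2*v^2 - 40*v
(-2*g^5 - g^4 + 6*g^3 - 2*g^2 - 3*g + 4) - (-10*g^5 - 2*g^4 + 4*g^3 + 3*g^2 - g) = 8*g^5 + g^4 + 2*g^3 - 5*g^2 - 2*g + 4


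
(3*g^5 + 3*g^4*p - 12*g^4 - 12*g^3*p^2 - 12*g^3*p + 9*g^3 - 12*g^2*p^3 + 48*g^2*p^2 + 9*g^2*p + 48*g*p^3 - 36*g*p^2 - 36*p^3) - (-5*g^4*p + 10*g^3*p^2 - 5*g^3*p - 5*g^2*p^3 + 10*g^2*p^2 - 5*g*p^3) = 3*g^5 + 8*g^4*p - 12*g^4 - 22*g^3*p^2 - 7*g^3*p + 9*g^3 - 7*g^2*p^3 + 38*g^2*p^2 + 9*g^2*p + 53*g*p^3 - 36*g*p^2 - 36*p^3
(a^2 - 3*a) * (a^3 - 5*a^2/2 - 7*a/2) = a^5 - 11*a^4/2 + 4*a^3 + 21*a^2/2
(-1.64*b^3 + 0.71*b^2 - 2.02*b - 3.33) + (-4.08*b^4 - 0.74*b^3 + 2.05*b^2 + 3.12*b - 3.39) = -4.08*b^4 - 2.38*b^3 + 2.76*b^2 + 1.1*b - 6.72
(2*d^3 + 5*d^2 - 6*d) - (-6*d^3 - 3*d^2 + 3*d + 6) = 8*d^3 + 8*d^2 - 9*d - 6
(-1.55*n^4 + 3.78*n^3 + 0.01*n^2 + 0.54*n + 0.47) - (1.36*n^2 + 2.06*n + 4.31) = -1.55*n^4 + 3.78*n^3 - 1.35*n^2 - 1.52*n - 3.84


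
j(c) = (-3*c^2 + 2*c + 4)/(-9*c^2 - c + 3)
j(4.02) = 0.25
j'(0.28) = 6.60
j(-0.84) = -0.08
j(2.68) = 0.19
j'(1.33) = 0.59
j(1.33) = -0.09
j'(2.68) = 0.07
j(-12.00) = 0.35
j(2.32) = 0.16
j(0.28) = 2.15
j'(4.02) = 0.03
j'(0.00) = 1.11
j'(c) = (2 - 6*c)/(-9*c^2 - c + 3) + (18*c + 1)*(-3*c^2 + 2*c + 4)/(-9*c^2 - c + 3)^2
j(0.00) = 1.33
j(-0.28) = 1.24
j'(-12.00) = 0.00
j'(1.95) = 0.18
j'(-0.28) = -0.52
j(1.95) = 0.11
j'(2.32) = 0.11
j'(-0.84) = -3.26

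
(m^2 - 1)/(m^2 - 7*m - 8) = (m - 1)/(m - 8)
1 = 1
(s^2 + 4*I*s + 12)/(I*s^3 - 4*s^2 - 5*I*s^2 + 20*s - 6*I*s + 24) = (-I*s^2 + 4*s - 12*I)/(s^3 + s^2*(-5 + 4*I) + s*(-6 - 20*I) - 24*I)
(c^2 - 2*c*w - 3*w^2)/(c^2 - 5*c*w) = (c^2 - 2*c*w - 3*w^2)/(c*(c - 5*w))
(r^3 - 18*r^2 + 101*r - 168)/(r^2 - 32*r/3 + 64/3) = 3*(r^2 - 10*r + 21)/(3*r - 8)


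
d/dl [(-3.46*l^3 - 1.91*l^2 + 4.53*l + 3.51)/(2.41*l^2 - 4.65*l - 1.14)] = (-8.3386*l^4 + 32.178*l^3 + 9.7974*l^2 - 12.5634*l + 11.1573)/(5.8081*l^4 - 22.413*l^3 + 16.1277*l^2 + 10.602*l + 1.2996)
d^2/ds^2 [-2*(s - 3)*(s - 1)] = -4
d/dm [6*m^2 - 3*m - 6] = 12*m - 3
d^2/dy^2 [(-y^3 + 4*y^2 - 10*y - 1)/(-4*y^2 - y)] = 2*(177*y^3 + 48*y^2 + 12*y + 1)/(y^3*(64*y^3 + 48*y^2 + 12*y + 1))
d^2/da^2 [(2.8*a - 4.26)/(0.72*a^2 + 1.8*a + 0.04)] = ((1.44*a + 1.8)*(2.8*a - 4.26)*(2.88*a + 3.6) - (12.096*a + 3.9456)*(0.72*a^2 + 1.8*a + 0.04))/(0.72*a^2 + 1.8*a + 0.04)^3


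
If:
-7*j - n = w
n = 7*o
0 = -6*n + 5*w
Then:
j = -11*w/42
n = 5*w/6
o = 5*w/42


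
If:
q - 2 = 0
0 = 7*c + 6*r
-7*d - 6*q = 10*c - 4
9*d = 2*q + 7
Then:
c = -149/90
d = 11/9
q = 2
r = 1043/540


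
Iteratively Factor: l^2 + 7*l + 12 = (l + 3)*(l + 4)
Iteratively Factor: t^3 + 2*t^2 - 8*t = (t + 4)*(t^2 - 2*t) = (t - 2)*(t + 4)*(t)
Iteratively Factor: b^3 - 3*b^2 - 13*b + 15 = (b + 3)*(b^2 - 6*b + 5) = (b - 5)*(b + 3)*(b - 1)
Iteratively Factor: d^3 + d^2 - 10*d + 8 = (d + 4)*(d^2 - 3*d + 2) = (d - 1)*(d + 4)*(d - 2)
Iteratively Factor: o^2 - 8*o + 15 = (o - 3)*(o - 5)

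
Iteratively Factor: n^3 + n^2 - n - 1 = (n + 1)*(n^2 - 1) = (n + 1)^2*(n - 1)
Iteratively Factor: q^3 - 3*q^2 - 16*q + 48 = (q + 4)*(q^2 - 7*q + 12) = (q - 4)*(q + 4)*(q - 3)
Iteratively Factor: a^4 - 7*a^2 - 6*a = (a + 2)*(a^3 - 2*a^2 - 3*a) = (a + 1)*(a + 2)*(a^2 - 3*a) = a*(a + 1)*(a + 2)*(a - 3)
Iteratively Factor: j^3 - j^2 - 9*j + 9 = (j + 3)*(j^2 - 4*j + 3) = (j - 3)*(j + 3)*(j - 1)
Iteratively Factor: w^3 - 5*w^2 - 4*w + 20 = (w - 2)*(w^2 - 3*w - 10) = (w - 2)*(w + 2)*(w - 5)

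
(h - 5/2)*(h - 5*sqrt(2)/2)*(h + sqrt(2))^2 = h^4 - 5*h^3/2 - sqrt(2)*h^3/2 - 8*h^2 + 5*sqrt(2)*h^2/4 - 5*sqrt(2)*h + 20*h + 25*sqrt(2)/2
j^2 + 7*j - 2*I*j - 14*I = (j + 7)*(j - 2*I)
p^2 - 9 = (p - 3)*(p + 3)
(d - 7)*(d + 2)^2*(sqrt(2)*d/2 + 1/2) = sqrt(2)*d^4/2 - 3*sqrt(2)*d^3/2 + d^3/2 - 12*sqrt(2)*d^2 - 3*d^2/2 - 14*sqrt(2)*d - 12*d - 14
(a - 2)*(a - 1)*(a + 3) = a^3 - 7*a + 6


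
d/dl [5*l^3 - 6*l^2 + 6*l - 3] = 15*l^2 - 12*l + 6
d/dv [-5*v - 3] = -5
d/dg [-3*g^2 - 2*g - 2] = -6*g - 2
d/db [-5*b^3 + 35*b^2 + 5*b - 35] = -15*b^2 + 70*b + 5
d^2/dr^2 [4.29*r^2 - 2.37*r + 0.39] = 8.58000000000000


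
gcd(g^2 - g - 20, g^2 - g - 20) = g^2 - g - 20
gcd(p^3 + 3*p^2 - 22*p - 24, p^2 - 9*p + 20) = p - 4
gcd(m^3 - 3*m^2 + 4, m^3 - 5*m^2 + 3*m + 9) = m + 1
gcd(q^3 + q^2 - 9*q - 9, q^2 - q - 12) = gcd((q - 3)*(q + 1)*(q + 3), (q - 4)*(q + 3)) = q + 3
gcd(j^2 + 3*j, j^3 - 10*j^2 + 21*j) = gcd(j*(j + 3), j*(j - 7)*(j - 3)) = j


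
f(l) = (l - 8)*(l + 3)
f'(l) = 2*l - 5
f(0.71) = -27.05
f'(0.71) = -3.58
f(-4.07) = 12.91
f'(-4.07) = -13.14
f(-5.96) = 41.32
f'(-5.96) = -16.92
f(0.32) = -25.50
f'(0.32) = -4.36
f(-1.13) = -17.07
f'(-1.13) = -7.26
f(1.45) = -29.15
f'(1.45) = -2.10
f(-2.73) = -2.90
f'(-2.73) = -10.46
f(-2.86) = -1.52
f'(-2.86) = -10.72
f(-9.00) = 102.00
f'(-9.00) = -23.00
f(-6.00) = 42.00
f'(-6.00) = -17.00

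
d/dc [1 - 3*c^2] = -6*c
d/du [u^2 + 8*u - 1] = 2*u + 8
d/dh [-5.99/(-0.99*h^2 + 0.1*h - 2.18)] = (0.599 - 11.8602*h)/(0.99*h^2 - 0.1*h + 2.18)^2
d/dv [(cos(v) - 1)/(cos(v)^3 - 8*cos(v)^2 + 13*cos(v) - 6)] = (2*cos(v) - 7)*sin(v)/((cos(v) - 6)^2*(cos(v) - 1)^2)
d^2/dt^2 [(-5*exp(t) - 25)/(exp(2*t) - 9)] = 5*(-exp(4*t) - 20*exp(3*t) - 54*exp(2*t) - 180*exp(t) - 81)*exp(t)/(exp(6*t) - 27*exp(4*t) + 243*exp(2*t) - 729)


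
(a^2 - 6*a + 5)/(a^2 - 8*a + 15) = (a - 1)/(a - 3)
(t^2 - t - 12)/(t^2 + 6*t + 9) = (t - 4)/(t + 3)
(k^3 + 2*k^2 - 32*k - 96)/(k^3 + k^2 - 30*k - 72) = (k + 4)/(k + 3)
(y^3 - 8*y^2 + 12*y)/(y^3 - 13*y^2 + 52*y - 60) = y/(y - 5)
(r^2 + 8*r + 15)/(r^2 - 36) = (r^2 + 8*r + 15)/(r^2 - 36)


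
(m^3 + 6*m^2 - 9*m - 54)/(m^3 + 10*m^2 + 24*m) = (m^2 - 9)/(m*(m + 4))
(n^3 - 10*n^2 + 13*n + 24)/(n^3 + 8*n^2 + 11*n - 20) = (n^3 - 10*n^2 + 13*n + 24)/(n^3 + 8*n^2 + 11*n - 20)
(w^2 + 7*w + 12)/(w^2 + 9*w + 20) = (w + 3)/(w + 5)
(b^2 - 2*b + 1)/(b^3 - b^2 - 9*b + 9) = (b - 1)/(b^2 - 9)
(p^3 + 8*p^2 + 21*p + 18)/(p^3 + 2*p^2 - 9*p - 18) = (p + 3)/(p - 3)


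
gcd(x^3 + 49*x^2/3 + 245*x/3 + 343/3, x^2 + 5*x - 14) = x + 7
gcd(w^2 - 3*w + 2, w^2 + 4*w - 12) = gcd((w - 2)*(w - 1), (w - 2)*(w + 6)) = w - 2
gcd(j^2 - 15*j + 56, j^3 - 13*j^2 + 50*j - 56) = j - 7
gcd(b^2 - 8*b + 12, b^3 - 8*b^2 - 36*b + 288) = b - 6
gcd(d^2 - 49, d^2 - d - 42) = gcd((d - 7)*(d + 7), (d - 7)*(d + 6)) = d - 7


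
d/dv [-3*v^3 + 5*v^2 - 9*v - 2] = -9*v^2 + 10*v - 9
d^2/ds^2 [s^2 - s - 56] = 2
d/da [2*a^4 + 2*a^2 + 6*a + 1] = 8*a^3 + 4*a + 6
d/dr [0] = 0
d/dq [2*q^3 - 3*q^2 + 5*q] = 6*q^2 - 6*q + 5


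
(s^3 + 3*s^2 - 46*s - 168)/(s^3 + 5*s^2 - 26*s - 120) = (s - 7)/(s - 5)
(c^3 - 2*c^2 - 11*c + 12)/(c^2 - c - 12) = c - 1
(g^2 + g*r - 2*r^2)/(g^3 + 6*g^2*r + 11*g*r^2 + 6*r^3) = (g - r)/(g^2 + 4*g*r + 3*r^2)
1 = 1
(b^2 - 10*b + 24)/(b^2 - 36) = (b - 4)/(b + 6)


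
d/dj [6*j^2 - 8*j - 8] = 12*j - 8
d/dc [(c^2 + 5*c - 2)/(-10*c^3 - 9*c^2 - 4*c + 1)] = (10*c^4 + 100*c^3 - 19*c^2 - 34*c - 3)/(100*c^6 + 180*c^5 + 161*c^4 + 52*c^3 - 2*c^2 - 8*c + 1)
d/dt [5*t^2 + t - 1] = 10*t + 1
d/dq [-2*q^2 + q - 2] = 1 - 4*q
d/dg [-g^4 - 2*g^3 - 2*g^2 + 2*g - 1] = -4*g^3 - 6*g^2 - 4*g + 2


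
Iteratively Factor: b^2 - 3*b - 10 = (b + 2)*(b - 5)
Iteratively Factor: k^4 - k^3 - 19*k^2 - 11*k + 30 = (k - 5)*(k^3 + 4*k^2 + k - 6) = (k - 5)*(k - 1)*(k^2 + 5*k + 6) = (k - 5)*(k - 1)*(k + 3)*(k + 2)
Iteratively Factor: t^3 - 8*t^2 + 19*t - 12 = (t - 3)*(t^2 - 5*t + 4) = (t - 3)*(t - 1)*(t - 4)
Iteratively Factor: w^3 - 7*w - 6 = (w + 1)*(w^2 - w - 6) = (w + 1)*(w + 2)*(w - 3)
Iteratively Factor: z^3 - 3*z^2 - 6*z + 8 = (z - 1)*(z^2 - 2*z - 8) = (z - 1)*(z + 2)*(z - 4)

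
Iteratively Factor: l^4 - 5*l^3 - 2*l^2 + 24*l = (l - 3)*(l^3 - 2*l^2 - 8*l) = (l - 4)*(l - 3)*(l^2 + 2*l) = l*(l - 4)*(l - 3)*(l + 2)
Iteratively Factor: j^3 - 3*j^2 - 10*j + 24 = (j - 4)*(j^2 + j - 6) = (j - 4)*(j - 2)*(j + 3)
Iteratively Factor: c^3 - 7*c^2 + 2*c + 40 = (c - 4)*(c^2 - 3*c - 10) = (c - 4)*(c + 2)*(c - 5)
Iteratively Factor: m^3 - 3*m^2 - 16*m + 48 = (m - 4)*(m^2 + m - 12) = (m - 4)*(m - 3)*(m + 4)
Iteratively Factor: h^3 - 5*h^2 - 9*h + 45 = (h + 3)*(h^2 - 8*h + 15) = (h - 3)*(h + 3)*(h - 5)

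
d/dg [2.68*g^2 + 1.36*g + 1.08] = 5.36*g + 1.36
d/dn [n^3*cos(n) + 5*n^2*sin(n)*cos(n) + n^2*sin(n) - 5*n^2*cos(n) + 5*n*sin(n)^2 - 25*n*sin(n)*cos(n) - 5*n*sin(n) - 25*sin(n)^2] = -n^3*sin(n) + 5*n^2*sin(n) + 4*n^2*cos(n) + 5*n^2*cos(2*n) + 2*n*sin(n) + 10*n*sin(2*n) - 15*n*cos(n) - 25*n*cos(2*n) - 5*sin(n) - 75*sin(2*n)/2 - 5*cos(2*n)/2 + 5/2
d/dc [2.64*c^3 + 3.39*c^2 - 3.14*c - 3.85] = 7.92*c^2 + 6.78*c - 3.14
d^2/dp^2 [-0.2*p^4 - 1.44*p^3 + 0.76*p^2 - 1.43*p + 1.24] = -2.4*p^2 - 8.64*p + 1.52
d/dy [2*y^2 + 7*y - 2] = 4*y + 7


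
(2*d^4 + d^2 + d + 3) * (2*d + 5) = 4*d^5 + 10*d^4 + 2*d^3 + 7*d^2 + 11*d + 15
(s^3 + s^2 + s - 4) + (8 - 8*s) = s^3 + s^2 - 7*s + 4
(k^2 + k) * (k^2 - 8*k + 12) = k^4 - 7*k^3 + 4*k^2 + 12*k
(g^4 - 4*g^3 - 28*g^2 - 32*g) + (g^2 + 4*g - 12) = g^4 - 4*g^3 - 27*g^2 - 28*g - 12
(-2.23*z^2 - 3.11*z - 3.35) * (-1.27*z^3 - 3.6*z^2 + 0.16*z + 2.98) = 2.8321*z^5 + 11.9777*z^4 + 15.0937*z^3 + 4.917*z^2 - 9.8038*z - 9.983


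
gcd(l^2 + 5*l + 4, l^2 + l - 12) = l + 4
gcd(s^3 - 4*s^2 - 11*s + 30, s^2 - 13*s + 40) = s - 5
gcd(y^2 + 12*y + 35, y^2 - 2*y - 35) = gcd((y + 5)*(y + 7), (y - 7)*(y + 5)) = y + 5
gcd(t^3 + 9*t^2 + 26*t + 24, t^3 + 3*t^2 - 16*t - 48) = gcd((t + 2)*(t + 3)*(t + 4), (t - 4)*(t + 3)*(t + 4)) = t^2 + 7*t + 12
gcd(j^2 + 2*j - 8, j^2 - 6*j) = 1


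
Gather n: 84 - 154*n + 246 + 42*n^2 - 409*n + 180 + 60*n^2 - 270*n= 102*n^2 - 833*n + 510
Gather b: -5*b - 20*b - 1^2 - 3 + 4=-25*b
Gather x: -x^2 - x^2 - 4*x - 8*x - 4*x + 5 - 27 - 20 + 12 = -2*x^2 - 16*x - 30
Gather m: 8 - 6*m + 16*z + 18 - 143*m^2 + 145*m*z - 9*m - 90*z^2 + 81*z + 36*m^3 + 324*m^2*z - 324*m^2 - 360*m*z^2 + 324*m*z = 36*m^3 + m^2*(324*z - 467) + m*(-360*z^2 + 469*z - 15) - 90*z^2 + 97*z + 26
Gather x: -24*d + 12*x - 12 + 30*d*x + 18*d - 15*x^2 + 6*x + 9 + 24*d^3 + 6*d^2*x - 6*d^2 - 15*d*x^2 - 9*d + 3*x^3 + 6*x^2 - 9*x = 24*d^3 - 6*d^2 - 15*d + 3*x^3 + x^2*(-15*d - 9) + x*(6*d^2 + 30*d + 9) - 3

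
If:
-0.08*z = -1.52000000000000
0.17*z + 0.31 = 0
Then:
No Solution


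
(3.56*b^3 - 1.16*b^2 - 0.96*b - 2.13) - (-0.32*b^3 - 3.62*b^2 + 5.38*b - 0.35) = 3.88*b^3 + 2.46*b^2 - 6.34*b - 1.78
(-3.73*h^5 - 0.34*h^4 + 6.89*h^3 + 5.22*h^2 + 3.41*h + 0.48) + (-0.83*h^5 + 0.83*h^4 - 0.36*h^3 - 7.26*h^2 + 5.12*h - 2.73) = -4.56*h^5 + 0.49*h^4 + 6.53*h^3 - 2.04*h^2 + 8.53*h - 2.25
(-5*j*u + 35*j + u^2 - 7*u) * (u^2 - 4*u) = -5*j*u^3 + 55*j*u^2 - 140*j*u + u^4 - 11*u^3 + 28*u^2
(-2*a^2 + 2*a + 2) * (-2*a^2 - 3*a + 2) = 4*a^4 + 2*a^3 - 14*a^2 - 2*a + 4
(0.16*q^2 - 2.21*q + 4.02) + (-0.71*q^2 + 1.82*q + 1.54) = -0.55*q^2 - 0.39*q + 5.56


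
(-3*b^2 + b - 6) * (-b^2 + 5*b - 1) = 3*b^4 - 16*b^3 + 14*b^2 - 31*b + 6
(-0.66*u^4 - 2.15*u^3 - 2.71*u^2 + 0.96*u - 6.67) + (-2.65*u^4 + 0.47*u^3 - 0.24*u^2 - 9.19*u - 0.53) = -3.31*u^4 - 1.68*u^3 - 2.95*u^2 - 8.23*u - 7.2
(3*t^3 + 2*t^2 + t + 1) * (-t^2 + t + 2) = -3*t^5 + t^4 + 7*t^3 + 4*t^2 + 3*t + 2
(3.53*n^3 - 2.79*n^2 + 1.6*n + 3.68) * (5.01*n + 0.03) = 17.6853*n^4 - 13.872*n^3 + 7.9323*n^2 + 18.4848*n + 0.1104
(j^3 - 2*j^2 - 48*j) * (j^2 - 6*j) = j^5 - 8*j^4 - 36*j^3 + 288*j^2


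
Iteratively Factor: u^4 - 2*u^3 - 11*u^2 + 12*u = (u + 3)*(u^3 - 5*u^2 + 4*u) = u*(u + 3)*(u^2 - 5*u + 4) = u*(u - 4)*(u + 3)*(u - 1)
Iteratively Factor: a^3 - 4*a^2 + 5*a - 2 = (a - 1)*(a^2 - 3*a + 2) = (a - 2)*(a - 1)*(a - 1)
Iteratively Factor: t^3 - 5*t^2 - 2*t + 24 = (t - 4)*(t^2 - t - 6) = (t - 4)*(t - 3)*(t + 2)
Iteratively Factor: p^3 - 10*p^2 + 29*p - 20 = (p - 4)*(p^2 - 6*p + 5) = (p - 4)*(p - 1)*(p - 5)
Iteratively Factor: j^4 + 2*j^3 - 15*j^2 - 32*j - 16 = (j + 1)*(j^3 + j^2 - 16*j - 16) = (j + 1)*(j + 4)*(j^2 - 3*j - 4) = (j - 4)*(j + 1)*(j + 4)*(j + 1)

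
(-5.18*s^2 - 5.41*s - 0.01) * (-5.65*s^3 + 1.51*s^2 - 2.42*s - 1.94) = 29.267*s^5 + 22.7447*s^4 + 4.423*s^3 + 23.1263*s^2 + 10.5196*s + 0.0194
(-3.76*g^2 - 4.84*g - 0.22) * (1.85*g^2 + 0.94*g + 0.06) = -6.956*g^4 - 12.4884*g^3 - 5.1822*g^2 - 0.4972*g - 0.0132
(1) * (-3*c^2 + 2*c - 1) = -3*c^2 + 2*c - 1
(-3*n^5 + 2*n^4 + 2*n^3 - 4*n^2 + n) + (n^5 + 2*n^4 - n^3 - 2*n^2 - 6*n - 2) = -2*n^5 + 4*n^4 + n^3 - 6*n^2 - 5*n - 2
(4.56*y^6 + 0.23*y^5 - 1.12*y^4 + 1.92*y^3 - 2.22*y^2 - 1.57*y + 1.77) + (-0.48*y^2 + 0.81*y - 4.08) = 4.56*y^6 + 0.23*y^5 - 1.12*y^4 + 1.92*y^3 - 2.7*y^2 - 0.76*y - 2.31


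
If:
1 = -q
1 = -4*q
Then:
No Solution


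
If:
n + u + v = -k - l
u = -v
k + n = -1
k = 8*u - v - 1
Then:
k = -9*v - 1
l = 1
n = 9*v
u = -v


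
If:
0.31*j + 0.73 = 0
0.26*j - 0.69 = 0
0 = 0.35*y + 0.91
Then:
No Solution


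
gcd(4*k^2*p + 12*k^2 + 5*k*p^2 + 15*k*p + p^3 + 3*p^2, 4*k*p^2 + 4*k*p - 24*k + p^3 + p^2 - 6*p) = 4*k*p + 12*k + p^2 + 3*p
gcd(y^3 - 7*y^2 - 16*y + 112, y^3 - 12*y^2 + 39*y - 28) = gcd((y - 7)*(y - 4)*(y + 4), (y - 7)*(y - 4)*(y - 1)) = y^2 - 11*y + 28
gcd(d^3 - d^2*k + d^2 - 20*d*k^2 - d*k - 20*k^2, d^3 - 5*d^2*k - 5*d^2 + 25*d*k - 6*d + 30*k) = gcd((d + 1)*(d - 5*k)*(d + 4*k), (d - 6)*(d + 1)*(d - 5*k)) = d^2 - 5*d*k + d - 5*k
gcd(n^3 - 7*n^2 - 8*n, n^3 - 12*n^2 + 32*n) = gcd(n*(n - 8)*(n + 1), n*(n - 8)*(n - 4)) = n^2 - 8*n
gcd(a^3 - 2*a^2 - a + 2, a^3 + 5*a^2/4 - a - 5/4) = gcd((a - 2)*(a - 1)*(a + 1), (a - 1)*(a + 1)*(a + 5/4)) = a^2 - 1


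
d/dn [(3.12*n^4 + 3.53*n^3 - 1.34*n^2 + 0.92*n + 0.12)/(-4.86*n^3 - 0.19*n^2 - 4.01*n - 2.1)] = (-15.1632*n^6 - 1.1856*n^5 - 44.7167*n^4 - 45.5762*n^3 - 14.9412*n^2 + 5.6736*n - 1.4508)/(23.6196*n^6 + 1.8468*n^5 + 39.0133*n^4 + 21.9358*n^3 + 16.8781*n^2 + 16.842*n + 4.41)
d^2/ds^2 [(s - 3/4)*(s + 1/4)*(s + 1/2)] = 6*s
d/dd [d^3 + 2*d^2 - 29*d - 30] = 3*d^2 + 4*d - 29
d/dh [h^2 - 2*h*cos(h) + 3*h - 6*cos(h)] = 2*h*sin(h) + 2*h + 6*sin(h) - 2*cos(h) + 3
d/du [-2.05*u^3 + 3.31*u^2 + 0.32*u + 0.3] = -6.15*u^2 + 6.62*u + 0.32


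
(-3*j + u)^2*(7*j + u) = 63*j^3 - 33*j^2*u + j*u^2 + u^3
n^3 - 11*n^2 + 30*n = n*(n - 6)*(n - 5)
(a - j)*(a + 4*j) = a^2 + 3*a*j - 4*j^2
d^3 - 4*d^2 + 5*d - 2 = (d - 2)*(d - 1)^2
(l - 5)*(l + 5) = l^2 - 25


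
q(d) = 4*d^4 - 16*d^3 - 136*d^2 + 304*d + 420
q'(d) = 16*d^3 - 48*d^2 - 272*d + 304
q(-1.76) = -410.70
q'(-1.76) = 546.81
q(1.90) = 449.02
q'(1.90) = -276.34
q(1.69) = 500.73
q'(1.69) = -215.54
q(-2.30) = -692.03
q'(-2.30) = 481.01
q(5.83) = -979.67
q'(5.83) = 257.26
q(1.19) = 570.23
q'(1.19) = -60.69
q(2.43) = 265.54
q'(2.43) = -410.81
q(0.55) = 543.76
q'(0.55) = 142.54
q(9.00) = 6720.00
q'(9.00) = 5632.00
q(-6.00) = 2340.00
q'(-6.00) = -3248.00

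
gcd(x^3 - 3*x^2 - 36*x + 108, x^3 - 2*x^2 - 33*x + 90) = x^2 + 3*x - 18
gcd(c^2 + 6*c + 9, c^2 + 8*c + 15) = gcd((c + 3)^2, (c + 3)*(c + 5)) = c + 3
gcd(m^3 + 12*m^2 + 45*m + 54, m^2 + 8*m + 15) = m + 3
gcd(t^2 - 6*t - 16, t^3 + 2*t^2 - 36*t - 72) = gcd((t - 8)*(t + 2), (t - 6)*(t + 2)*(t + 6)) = t + 2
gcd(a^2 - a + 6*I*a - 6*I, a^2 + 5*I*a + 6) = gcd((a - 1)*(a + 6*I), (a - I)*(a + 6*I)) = a + 6*I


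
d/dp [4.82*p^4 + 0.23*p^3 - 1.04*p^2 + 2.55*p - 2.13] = 19.28*p^3 + 0.69*p^2 - 2.08*p + 2.55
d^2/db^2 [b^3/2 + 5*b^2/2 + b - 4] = 3*b + 5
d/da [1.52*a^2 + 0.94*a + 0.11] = 3.04*a + 0.94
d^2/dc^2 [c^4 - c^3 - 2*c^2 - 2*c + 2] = 12*c^2 - 6*c - 4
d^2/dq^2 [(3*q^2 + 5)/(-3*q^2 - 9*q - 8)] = 18*(9*q^3 + 9*q^2 - 45*q - 53)/(27*q^6 + 243*q^5 + 945*q^4 + 2025*q^3 + 2520*q^2 + 1728*q + 512)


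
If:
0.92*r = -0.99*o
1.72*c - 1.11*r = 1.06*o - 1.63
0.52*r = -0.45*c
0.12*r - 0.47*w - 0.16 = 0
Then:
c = -0.89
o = -0.72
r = 0.77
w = -0.14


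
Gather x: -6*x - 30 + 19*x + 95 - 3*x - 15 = 10*x + 50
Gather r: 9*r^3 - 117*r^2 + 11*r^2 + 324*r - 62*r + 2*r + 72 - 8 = 9*r^3 - 106*r^2 + 264*r + 64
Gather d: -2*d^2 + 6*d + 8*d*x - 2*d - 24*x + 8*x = -2*d^2 + d*(8*x + 4) - 16*x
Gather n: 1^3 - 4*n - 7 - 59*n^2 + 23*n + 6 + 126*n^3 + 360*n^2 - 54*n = 126*n^3 + 301*n^2 - 35*n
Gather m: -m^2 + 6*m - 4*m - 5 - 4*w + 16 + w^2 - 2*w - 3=-m^2 + 2*m + w^2 - 6*w + 8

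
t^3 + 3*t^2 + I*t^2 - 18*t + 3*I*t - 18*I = (t - 3)*(t + 6)*(t + I)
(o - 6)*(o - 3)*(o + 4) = o^3 - 5*o^2 - 18*o + 72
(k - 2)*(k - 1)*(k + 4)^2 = k^4 + 5*k^3 - 6*k^2 - 32*k + 32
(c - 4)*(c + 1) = c^2 - 3*c - 4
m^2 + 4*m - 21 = (m - 3)*(m + 7)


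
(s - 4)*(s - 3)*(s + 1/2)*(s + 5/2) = s^4 - 4*s^3 - 31*s^2/4 + 109*s/4 + 15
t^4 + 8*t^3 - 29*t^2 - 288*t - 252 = (t - 6)*(t + 1)*(t + 6)*(t + 7)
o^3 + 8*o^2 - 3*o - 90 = (o - 3)*(o + 5)*(o + 6)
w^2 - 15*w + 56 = (w - 8)*(w - 7)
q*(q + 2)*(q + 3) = q^3 + 5*q^2 + 6*q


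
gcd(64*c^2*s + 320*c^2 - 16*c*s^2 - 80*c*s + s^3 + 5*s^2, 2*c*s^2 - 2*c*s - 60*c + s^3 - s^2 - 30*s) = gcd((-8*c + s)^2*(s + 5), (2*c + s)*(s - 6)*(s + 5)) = s + 5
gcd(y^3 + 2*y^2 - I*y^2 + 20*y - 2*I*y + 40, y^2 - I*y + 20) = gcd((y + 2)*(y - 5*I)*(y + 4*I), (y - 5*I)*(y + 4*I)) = y^2 - I*y + 20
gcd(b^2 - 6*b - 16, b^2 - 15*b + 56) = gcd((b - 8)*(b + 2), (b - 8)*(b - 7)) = b - 8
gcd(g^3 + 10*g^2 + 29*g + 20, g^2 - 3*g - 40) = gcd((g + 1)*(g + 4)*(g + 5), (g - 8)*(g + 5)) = g + 5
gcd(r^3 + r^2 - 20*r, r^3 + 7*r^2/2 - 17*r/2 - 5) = r + 5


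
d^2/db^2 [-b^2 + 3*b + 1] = -2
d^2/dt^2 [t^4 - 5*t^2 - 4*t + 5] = 12*t^2 - 10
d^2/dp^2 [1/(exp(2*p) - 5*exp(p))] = ((5 - 4*exp(p))*(exp(p) - 5) + 2*(2*exp(p) - 5)^2)*exp(-p)/(exp(p) - 5)^3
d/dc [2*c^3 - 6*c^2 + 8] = 6*c*(c - 2)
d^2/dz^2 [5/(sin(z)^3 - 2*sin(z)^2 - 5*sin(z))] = 5*(-9*sin(z)^3 + 22*sin(z)^2 + 6*sin(z) - 62 - 31/sin(z) + 60/sin(z)^2 + 50/sin(z)^3)/(sin(z)^2 - 2*sin(z) - 5)^3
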